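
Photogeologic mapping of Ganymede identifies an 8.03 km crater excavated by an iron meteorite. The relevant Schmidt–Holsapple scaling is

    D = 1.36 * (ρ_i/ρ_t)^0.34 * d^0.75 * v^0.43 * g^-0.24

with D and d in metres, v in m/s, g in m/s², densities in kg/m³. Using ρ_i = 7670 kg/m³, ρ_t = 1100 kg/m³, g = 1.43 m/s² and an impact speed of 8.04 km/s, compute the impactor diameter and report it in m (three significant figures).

Rearranging for d: d = [D / (1.36 · (7670/1100)^0.34 · 8040^0.43 · 1.43^-0.24)]^(1/0.75).
D = 8030 m.
(7670/1100)^0.34 = 1.935
8040^0.43 = 47.78
1.43^-0.24 = 0.9177
Denominator = 1.36 × 1.935 × 47.78 × 0.9177 = 115.4
D / 115.4 = 8030 / 115.4 = 69.58
d = 69.58^(1/0.75) = 69.58^1.3333 = 286.1 m

d ≈ 286 m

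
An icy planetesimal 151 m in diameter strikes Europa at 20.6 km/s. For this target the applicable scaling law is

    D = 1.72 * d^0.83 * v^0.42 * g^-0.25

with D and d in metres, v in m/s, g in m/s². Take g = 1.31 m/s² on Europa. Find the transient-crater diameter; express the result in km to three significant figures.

In SI units: v = 20600 m/s.
d^0.83 = 151^0.83 = 64.35
v^0.42 = 20600^0.42 = 64.84
g^-0.25 = 1.31^-0.25 = 0.9347
D = 1.72 × 64.35 × 64.84 × 0.9347 = 6708 m
   = 6.708 km

D ≈ 6.71 km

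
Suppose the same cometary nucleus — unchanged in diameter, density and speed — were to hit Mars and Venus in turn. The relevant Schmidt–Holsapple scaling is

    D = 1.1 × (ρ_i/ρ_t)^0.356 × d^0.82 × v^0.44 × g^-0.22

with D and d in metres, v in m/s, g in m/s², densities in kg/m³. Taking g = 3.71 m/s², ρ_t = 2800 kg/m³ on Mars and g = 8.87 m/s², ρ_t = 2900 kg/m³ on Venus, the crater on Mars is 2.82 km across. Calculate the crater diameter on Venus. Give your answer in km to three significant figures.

The impactor-only factors (d, v, ρ_i) cancel in the ratio, leaving D_Venus/D_Mars = (g_Venus/g_Mars)^-0.22 · (ρ_t,Mars/ρ_t,Venus)^0.356.
(8.87/3.71)^-0.22 = 2.391^-0.22 = 0.8255
(2800/2900)^0.356 = 0.9655^0.356 = 0.9876
Ratio = 0.8255 × 0.9876 = 0.8153
D_Venus = 0.8153 × 2.82 km = 2.30 km

D ≈ 2.30 km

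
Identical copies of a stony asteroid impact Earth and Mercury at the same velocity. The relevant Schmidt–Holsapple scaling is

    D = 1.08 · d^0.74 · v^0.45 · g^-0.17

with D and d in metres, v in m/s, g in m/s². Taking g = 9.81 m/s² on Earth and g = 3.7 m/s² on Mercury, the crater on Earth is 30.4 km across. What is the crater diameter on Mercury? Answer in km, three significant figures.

All impactor-dependent factors cancel in the ratio, leaving D_Mercury/D_Earth = (g_Mercury/g_Earth)^-0.17.
(3.7/9.81)^-0.17 = 0.3772^-0.17 = 1.180
D_Mercury = 1.180 × 30.4 km = 35.9 km

D ≈ 35.9 km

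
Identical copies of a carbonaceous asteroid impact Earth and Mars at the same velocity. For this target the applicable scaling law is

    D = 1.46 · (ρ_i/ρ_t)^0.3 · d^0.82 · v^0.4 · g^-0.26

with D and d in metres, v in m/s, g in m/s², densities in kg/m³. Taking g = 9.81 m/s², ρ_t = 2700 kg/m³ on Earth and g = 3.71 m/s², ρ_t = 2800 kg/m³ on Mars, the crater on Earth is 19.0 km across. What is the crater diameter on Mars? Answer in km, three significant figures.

D ≈ 24.2 km

The impactor-only factors (d, v, ρ_i) cancel in the ratio, leaving D_Mars/D_Earth = (g_Mars/g_Earth)^-0.26 · (ρ_t,Earth/ρ_t,Mars)^0.3.
(3.71/9.81)^-0.26 = 0.3782^-0.26 = 1.288
(2700/2800)^0.3 = 0.9643^0.3 = 0.9892
Ratio = 1.288 × 0.9892 = 1.274
D_Mars = 1.274 × 19.0 km = 24.2 km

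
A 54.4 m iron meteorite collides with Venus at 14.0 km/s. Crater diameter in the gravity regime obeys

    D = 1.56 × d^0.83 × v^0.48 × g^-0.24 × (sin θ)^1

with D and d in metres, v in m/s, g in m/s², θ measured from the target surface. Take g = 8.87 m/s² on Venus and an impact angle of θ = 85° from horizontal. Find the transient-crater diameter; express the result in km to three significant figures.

In SI units: v = 14000 m/s.
d^0.83 = 54.4^0.83 = 27.58
v^0.48 = 14000^0.48 = 97.76
g^-0.24 = 8.87^-0.24 = 0.5922
(sin 85°)^1 = 0.9962^1 = 0.9962
D = 1.56 × 27.58 × 97.76 × 0.5922 × 0.9962 = 2481 m
   = 2.481 km

D ≈ 2.48 km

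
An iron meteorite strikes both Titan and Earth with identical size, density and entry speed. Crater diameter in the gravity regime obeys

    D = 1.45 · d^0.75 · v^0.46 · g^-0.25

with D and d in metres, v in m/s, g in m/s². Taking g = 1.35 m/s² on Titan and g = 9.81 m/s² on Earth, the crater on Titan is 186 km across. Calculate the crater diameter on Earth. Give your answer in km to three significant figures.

All impactor-dependent factors cancel in the ratio, leaving D_Earth/D_Titan = (g_Earth/g_Titan)^-0.25.
(9.81/1.35)^-0.25 = 7.267^-0.25 = 0.6091
D_Earth = 0.6091 × 186 km = 113 km

D ≈ 113 km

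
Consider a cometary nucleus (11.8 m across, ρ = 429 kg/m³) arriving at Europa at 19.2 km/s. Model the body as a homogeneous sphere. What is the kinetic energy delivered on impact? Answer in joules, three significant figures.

v = 19200 m/s.
Mass m = (π/6) ρ d³ = (π/6) × 429 × (11.8)³ = 3.691 × 10^5 kg
E = ½ m v² = 0.5 × 3.691 × 10^5 × (19200)² = 6.803 × 10^13 J

E ≈ 6.80 × 10^13 J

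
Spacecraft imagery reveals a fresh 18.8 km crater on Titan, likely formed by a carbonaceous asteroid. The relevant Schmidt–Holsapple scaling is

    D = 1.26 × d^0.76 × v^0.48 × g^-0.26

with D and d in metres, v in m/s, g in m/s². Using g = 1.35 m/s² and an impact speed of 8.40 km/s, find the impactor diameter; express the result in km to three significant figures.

d ≈ 1.14 km

Rearranging for d: d = [D / (1.26 · 8400^0.48 · 1.35^-0.26)]^(1/0.76).
D = 18800 m.
8400^0.48 = 76.50
1.35^-0.26 = 0.9249
Denominator = 1.26 × 76.50 × 0.9249 = 89.15
D / 89.15 = 18800 / 89.15 = 210.9
d = 210.9^(1/0.76) = 210.9^1.3158 = 1143 m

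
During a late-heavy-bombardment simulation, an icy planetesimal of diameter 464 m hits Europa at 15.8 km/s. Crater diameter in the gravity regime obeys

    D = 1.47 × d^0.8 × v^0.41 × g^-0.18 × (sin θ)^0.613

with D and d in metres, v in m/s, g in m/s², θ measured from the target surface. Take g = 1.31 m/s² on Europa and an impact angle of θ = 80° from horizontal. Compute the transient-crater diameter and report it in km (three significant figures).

In SI units: v = 15800 m/s.
d^0.8 = 464^0.8 = 135.9
v^0.41 = 15800^0.41 = 52.66
g^-0.18 = 1.31^-0.18 = 0.9526
(sin 80°)^0.613 = 0.9848^0.613 = 0.9907
D = 1.47 × 135.9 × 52.66 × 0.9526 × 0.9907 = 9928 m
   = 9.928 km

D ≈ 9.93 km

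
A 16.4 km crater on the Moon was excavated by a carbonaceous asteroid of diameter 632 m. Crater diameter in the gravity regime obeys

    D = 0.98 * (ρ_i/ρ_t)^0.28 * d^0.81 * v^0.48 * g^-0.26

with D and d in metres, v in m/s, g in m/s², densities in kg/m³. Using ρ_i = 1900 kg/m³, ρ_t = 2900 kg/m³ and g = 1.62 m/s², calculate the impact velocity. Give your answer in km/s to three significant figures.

v ≈ 19.7 km/s

Rearranging for v: v = [D / (0.98 · (1900/2900)^0.28 · 632^0.81 · 1.62^-0.26)]^(1/0.48).
D = 16400 m.
(1900/2900)^0.28 = 0.8883
632^0.81 = 185.6
1.62^-0.26 = 0.8821
Denominator = 0.98 × 0.8883 × 185.6 × 0.8821 = 142.5
D / 142.5 = 16400 / 142.5 = 115.1
v = 115.1^(1/0.48) = 115.1^2.0833 = 19672 m/s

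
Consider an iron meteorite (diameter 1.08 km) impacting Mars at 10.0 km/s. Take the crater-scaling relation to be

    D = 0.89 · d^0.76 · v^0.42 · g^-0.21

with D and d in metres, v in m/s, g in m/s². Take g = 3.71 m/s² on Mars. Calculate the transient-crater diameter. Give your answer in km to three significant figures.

In SI units: d = 1080 m, v = 10000 m/s.
d^0.76 = 1080^0.76 = 202.0
v^0.42 = 10000^0.42 = 47.86
g^-0.21 = 3.71^-0.21 = 0.7593
D = 0.89 × 202.0 × 47.86 × 0.7593 = 6533 m
   = 6.533 km

D ≈ 6.53 km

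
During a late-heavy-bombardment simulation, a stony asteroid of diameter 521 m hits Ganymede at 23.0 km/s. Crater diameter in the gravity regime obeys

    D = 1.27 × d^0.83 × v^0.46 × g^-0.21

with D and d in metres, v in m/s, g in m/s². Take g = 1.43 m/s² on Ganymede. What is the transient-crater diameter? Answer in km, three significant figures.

In SI units: v = 23000 m/s.
d^0.83 = 521^0.83 = 179.9
v^0.46 = 23000^0.46 = 101.5
g^-0.21 = 1.43^-0.21 = 0.9276
D = 1.27 × 179.9 × 101.5 × 0.9276 = 21511 m
   = 21.51 km

D ≈ 21.5 km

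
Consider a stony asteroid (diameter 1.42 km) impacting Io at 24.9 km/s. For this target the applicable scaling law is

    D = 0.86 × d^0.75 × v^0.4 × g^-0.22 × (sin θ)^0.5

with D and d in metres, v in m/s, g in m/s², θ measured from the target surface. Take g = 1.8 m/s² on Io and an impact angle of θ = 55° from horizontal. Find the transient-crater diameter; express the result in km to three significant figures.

D ≈ 9.07 km

In SI units: d = 1420 m, v = 24900 m/s.
d^0.75 = 1420^0.75 = 231.3
v^0.4 = 24900^0.4 = 57.34
g^-0.22 = 1.8^-0.22 = 0.8787
(sin 55°)^0.5 = 0.8192^0.5 = 0.9051
D = 0.86 × 231.3 × 57.34 × 0.8787 × 0.9051 = 9071 m
   = 9.071 km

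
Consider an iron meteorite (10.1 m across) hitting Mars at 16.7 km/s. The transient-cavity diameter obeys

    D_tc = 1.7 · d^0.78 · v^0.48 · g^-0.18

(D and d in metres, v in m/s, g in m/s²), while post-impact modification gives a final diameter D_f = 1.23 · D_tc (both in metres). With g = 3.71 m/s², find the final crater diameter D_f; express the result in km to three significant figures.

D_f ≈ 1.07 km

v = 16700 m/s.
d^0.78 = 10.1^0.78 = 6.073
v^0.48 = 16700^0.48 = 106.4
g^-0.18 = 3.71^-0.18 = 0.7898
D_tc = 1.7 × 6.073 × 106.4 × 0.7898 = 867.6 m
D_f = 1.23 × 867.6 = 1067 m
     = 1.067 km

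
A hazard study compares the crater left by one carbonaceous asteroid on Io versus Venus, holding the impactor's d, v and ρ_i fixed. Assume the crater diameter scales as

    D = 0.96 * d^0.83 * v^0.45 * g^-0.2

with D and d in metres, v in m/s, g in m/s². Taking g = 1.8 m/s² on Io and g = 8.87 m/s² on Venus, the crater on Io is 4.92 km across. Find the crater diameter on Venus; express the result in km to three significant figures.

All impactor-dependent factors cancel in the ratio, leaving D_Venus/D_Io = (g_Venus/g_Io)^-0.2.
(8.87/1.8)^-0.2 = 4.928^-0.2 = 0.7269
D_Venus = 0.7269 × 4.92 km = 3.58 km

D ≈ 3.58 km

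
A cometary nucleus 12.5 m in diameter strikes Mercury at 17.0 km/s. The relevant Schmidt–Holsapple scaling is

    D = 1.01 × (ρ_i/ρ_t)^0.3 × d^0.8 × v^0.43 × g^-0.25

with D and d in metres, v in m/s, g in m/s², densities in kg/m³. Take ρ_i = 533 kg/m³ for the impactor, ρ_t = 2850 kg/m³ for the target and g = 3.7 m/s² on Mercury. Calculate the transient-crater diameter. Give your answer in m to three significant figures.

In SI units: v = 17000 m/s.
(ρ_i/ρ_t)^0.3 = (533/2850)^0.3 = 0.6047
d^0.8 = 12.5^0.8 = 7.543
v^0.43 = 17000^0.43 = 65.93
g^-0.25 = 3.7^-0.25 = 0.7210
D = 1.01 × 0.6047 × 7.543 × 65.93 × 0.7210 = 219.0 m

D ≈ 219 m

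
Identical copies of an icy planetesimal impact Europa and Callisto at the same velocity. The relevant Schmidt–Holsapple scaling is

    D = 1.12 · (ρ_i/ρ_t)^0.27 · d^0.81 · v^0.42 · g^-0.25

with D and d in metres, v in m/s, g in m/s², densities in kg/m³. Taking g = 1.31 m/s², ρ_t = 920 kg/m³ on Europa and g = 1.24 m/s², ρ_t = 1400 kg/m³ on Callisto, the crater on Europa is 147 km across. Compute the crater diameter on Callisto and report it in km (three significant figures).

D ≈ 133 km

The impactor-only factors (d, v, ρ_i) cancel in the ratio, leaving D_Callisto/D_Europa = (g_Callisto/g_Europa)^-0.25 · (ρ_t,Europa/ρ_t,Callisto)^0.27.
(1.24/1.31)^-0.25 = 0.9466^-0.25 = 1.014
(920/1400)^0.27 = 0.6571^0.27 = 0.8928
Ratio = 1.014 × 0.8928 = 0.9053
D_Callisto = 0.9053 × 147 km = 133 km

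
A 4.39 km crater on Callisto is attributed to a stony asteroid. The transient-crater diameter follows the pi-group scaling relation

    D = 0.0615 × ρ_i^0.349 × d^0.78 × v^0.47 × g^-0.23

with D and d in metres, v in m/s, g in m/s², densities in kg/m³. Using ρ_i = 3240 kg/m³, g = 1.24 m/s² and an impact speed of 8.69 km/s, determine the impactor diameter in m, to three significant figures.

Rearranging for d: d = [D / (0.0615 · 3240^0.349 · 8690^0.47 · 1.24^-0.23)]^(1/0.78).
D = 4390 m.
3240^0.349 = 16.80
8690^0.47 = 71.01
1.24^-0.23 = 0.9517
Denominator = 0.0615 × 16.80 × 71.01 × 0.9517 = 69.82
D / 69.82 = 4390 / 69.82 = 62.88
d = 62.88^(1/0.78) = 62.88^1.2821 = 202.2 m

d ≈ 202 m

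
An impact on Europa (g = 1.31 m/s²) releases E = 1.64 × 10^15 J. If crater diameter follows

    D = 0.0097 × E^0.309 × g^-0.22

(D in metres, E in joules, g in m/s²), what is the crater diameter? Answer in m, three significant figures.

D ≈ 460 m

E^0.309 = (1.64 × 10^15)^0.309 = 5.028 × 10^4
g^-0.22 = 1.31^-0.22 = 0.9423
D = 0.0097 × 5.028 × 10^4 × 0.9423 = 459.6 m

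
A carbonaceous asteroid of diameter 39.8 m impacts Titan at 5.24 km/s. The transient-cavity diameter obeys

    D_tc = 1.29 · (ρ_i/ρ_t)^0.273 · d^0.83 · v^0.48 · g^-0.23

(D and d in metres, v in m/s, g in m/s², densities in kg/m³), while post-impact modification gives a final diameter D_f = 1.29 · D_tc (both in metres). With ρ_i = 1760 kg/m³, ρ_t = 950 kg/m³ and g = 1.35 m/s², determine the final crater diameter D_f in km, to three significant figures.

D_f ≈ 2.39 km

v = 5240 m/s.
(ρ_i/ρ_t)^0.273 = (1760/950)^0.273 = 1.183
d^0.83 = 39.8^0.83 = 21.28
v^0.48 = 5240^0.48 = 60.99
g^-0.23 = 1.35^-0.23 = 0.9333
D_tc = 1.29 × 1.183 × 21.28 × 60.99 × 0.9333 = 1849 m
D_f = 1.29 × 1849 = 2385 m
     = 2.385 km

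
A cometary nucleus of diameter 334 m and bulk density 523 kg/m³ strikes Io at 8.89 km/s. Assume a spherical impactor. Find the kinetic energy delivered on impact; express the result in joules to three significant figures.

v = 8890 m/s.
Mass m = (π/6) ρ d³ = (π/6) × 523 × (334)³ = 1.020 × 10^10 kg
E = ½ m v² = 0.5 × 1.020 × 10^10 × (8890)² = 4.031 × 10^17 J

E ≈ 4.03 × 10^17 J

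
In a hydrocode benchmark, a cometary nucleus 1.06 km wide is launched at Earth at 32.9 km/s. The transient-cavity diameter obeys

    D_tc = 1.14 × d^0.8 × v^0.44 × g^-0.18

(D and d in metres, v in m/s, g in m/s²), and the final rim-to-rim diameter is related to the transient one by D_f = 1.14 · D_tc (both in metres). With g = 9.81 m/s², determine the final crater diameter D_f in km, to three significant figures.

D_f ≈ 22.0 km

In SI: d = 1060 m, v = 32900 m/s.
d^0.8 = 1060^0.8 = 263.2
v^0.44 = 32900^0.44 = 97.18
g^-0.18 = 9.81^-0.18 = 0.6630
D_tc = 1.14 × 263.2 × 97.18 × 0.6630 = 19330 m
D_f = 1.14 × 19330 = 22036 m
     = 22.04 km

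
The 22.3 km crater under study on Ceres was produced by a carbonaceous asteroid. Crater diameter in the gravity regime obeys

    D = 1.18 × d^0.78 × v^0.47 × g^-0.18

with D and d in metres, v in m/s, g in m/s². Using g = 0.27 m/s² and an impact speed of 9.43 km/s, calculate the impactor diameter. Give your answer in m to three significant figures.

Rearranging for d: d = [D / (1.18 · 9430^0.47 · 0.27^-0.18)]^(1/0.78).
D = 22300 m.
9430^0.47 = 73.79
0.27^-0.18 = 1.266
Denominator = 1.18 × 73.79 × 1.266 = 110.2
D / 110.2 = 22300 / 110.2 = 202.4
d = 202.4^(1/0.78) = 202.4^1.2821 = 905.3 m

d ≈ 905 m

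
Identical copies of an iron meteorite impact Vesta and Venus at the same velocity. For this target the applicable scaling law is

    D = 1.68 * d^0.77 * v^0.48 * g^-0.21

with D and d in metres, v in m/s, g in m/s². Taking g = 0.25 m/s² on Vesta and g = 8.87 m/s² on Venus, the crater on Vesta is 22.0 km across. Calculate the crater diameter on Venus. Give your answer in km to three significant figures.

All impactor-dependent factors cancel in the ratio, leaving D_Venus/D_Vesta = (g_Venus/g_Vesta)^-0.21.
(8.87/0.25)^-0.21 = 35.48^-0.21 = 0.4726
D_Venus = 0.4726 × 22.0 km = 10.4 km

D ≈ 10.4 km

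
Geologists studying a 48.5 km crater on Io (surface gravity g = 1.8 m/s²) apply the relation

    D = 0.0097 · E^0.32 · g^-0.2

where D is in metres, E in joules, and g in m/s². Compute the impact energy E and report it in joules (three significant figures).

Rearranging: E = [D / (0.0097 · g^-0.2)]^(1/0.32).
D = 48500 m.
g^-0.2 = 1.8^-0.2 = 0.8891
D / (0.0097 × 0.8891) = 48500 / (8.624 × 10^-3) = 5.624 × 10^6
E = (5.624 × 10^6)^3.125 = 1.241 × 10^21 J

E ≈ 1.24 × 10^21 J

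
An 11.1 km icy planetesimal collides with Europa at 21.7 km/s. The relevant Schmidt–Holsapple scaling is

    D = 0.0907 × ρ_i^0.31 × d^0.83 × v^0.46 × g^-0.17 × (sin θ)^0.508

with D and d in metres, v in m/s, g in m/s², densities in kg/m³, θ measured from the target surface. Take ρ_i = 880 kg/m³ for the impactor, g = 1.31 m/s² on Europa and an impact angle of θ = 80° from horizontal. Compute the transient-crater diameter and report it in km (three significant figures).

D ≈ 158 km

In SI units: d = 11100 m, v = 21700 m/s.
ρ_i^0.31 = 880^0.31 = 8.181
d^0.83 = 11100^0.83 = 2278
v^0.46 = 21700^0.46 = 98.80
g^-0.17 = 1.31^-0.17 = 0.9551
(sin 80°)^0.508 = 0.9848^0.508 = 0.9922
D = 0.0907 × 8.181 × 2278 × 98.80 × 0.9551 × 0.9922 = 1.583 × 10^5 m
   = 158.3 km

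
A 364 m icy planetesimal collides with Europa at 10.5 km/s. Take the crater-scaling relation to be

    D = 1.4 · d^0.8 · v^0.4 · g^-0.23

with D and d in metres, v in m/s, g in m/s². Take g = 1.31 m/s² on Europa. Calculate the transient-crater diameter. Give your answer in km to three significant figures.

In SI units: v = 10500 m/s.
d^0.8 = 364^0.8 = 111.9
v^0.4 = 10500^0.4 = 40.60
g^-0.23 = 1.31^-0.23 = 0.9398
D = 1.4 × 111.9 × 40.60 × 0.9398 = 5978 m
   = 5.978 km

D ≈ 5.98 km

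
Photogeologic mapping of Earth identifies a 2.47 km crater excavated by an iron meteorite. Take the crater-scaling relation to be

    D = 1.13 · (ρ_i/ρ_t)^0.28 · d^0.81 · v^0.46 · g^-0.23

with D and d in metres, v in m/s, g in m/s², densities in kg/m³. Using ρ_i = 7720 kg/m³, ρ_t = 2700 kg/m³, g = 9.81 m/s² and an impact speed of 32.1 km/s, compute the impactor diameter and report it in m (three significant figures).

Rearranging for d: d = [D / (1.13 · (7720/2700)^0.28 · 32100^0.46 · 9.81^-0.23)]^(1/0.81).
D = 2470 m.
(7720/2700)^0.28 = 1.342
32100^0.46 = 118.3
9.81^-0.23 = 0.5914
Denominator = 1.13 × 1.342 × 118.3 × 0.5914 = 106.1
D / 106.1 = 2470 / 106.1 = 23.28
d = 23.28^(1/0.81) = 23.28^1.2346 = 48.72 m

d ≈ 48.7 m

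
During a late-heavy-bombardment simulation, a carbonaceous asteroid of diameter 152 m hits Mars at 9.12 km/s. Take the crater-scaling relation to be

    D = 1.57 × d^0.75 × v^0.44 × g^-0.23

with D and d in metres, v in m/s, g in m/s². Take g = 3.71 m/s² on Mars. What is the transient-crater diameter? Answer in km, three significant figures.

D ≈ 2.78 km

In SI units: v = 9120 m/s.
d^0.75 = 152^0.75 = 43.29
v^0.44 = 9120^0.44 = 55.26
g^-0.23 = 3.71^-0.23 = 0.7397
D = 1.57 × 43.29 × 55.26 × 0.7397 = 2778 m
   = 2.778 km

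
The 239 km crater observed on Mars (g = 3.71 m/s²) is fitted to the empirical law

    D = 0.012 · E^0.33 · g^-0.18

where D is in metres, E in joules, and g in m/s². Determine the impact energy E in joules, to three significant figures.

Rearranging: E = [D / (0.012 · g^-0.18)]^(1/0.33).
D = 239000 m.
g^-0.18 = 3.71^-0.18 = 0.7898
D / (0.012 × 0.7898) = 239000 / (9.478 × 10^-3) = 2.522 × 10^7
E = (2.522 × 10^7)^3.0303 = 2.688 × 10^22 J

E ≈ 2.69 × 10^22 J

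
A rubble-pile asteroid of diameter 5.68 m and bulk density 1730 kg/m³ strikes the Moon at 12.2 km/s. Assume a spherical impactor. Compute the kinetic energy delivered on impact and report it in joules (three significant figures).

v = 12200 m/s.
Mass m = (π/6) ρ d³ = (π/6) × 1730 × (5.68)³ = 1.660 × 10^5 kg
E = ½ m v² = 0.5 × 1.660 × 10^5 × (12200)² = 1.235 × 10^13 J

E ≈ 1.24 × 10^13 J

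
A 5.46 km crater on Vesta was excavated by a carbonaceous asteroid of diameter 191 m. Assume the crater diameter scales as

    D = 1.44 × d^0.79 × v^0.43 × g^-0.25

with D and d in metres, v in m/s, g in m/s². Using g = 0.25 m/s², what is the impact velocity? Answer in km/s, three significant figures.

Rearranging for v: v = [D / (1.44 · 191^0.79 · 0.25^-0.25)]^(1/0.43).
D = 5460 m.
191^0.79 = 63.39
0.25^-0.25 = 1.414
Denominator = 1.44 × 63.39 × 1.414 = 129.1
D / 129.1 = 5460 / 129.1 = 42.29
v = 42.29^(1/0.43) = 42.29^2.3256 = 6053 m/s

v ≈ 6.05 km/s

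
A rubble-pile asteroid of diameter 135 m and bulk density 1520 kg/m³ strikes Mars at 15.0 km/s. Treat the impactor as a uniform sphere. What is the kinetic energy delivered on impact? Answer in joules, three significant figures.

v = 15000 m/s.
Mass m = (π/6) ρ d³ = (π/6) × 1520 × (135)³ = 1.958 × 10^9 kg
E = ½ m v² = 0.5 × 1.958 × 10^9 × (15000)² = 2.203 × 10^17 J

E ≈ 2.20 × 10^17 J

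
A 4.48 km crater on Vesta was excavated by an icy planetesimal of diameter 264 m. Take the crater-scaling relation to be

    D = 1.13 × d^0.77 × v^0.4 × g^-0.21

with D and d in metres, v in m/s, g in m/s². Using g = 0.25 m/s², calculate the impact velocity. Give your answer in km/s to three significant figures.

v ≈ 10.4 km/s

Rearranging for v: v = [D / (1.13 · 264^0.77 · 0.25^-0.21)]^(1/0.4).
D = 4480 m.
264^0.77 = 73.22
0.25^-0.21 = 1.338
Denominator = 1.13 × 73.22 × 1.338 = 110.7
D / 110.7 = 4480 / 110.7 = 40.47
v = 40.47^(1/0.4) = 40.47^2.5 = 10419 m/s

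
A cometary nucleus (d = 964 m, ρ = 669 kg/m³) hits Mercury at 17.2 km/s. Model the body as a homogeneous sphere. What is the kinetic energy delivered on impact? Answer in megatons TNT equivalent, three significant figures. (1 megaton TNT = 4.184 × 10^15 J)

E ≈ 11100 Mt TNT

v = 17200 m/s.
Mass m = (π/6) ρ d³ = (π/6) × 669 × (964)³ = 3.138 × 10^11 kg
E = ½ m v² = 0.5 × 3.138 × 10^11 × (17200)² = 4.642 × 10^19 J
   = 4.642 × 10^19 / 4.184×10^15 = 11095 Mt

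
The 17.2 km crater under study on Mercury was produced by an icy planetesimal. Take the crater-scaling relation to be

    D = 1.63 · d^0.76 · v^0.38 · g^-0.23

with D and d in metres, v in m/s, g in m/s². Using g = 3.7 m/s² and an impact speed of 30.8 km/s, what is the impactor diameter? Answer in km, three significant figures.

Rearranging for d: d = [D / (1.63 · 30800^0.38 · 3.7^-0.23)]^(1/0.76).
D = 17200 m.
30800^0.38 = 50.77
3.7^-0.23 = 0.7401
Denominator = 1.63 × 50.77 × 0.7401 = 61.25
D / 61.25 = 17200 / 61.25 = 280.8
d = 280.8^(1/0.76) = 280.8^1.3158 = 1666 m

d ≈ 1.67 km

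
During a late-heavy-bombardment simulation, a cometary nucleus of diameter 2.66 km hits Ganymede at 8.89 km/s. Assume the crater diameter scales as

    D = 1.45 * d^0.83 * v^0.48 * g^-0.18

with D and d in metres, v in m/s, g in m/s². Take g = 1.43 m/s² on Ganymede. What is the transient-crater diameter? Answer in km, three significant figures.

D ≈ 74.4 km

In SI units: d = 2660 m, v = 8890 m/s.
d^0.83 = 2660^0.83 = 696.1
v^0.48 = 8890^0.48 = 78.61
g^-0.18 = 1.43^-0.18 = 0.9376
D = 1.45 × 696.1 × 78.61 × 0.9376 = 74394 m
   = 74.39 km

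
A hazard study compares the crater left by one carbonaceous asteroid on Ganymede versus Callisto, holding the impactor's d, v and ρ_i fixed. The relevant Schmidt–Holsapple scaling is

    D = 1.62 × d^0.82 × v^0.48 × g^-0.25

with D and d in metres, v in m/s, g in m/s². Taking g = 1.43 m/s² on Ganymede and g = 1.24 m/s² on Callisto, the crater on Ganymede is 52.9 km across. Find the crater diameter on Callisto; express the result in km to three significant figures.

D ≈ 54.8 km

All impactor-dependent factors cancel in the ratio, leaving D_Callisto/D_Ganymede = (g_Callisto/g_Ganymede)^-0.25.
(1.24/1.43)^-0.25 = 0.8671^-0.25 = 1.036
D_Callisto = 1.036 × 52.9 km = 54.8 km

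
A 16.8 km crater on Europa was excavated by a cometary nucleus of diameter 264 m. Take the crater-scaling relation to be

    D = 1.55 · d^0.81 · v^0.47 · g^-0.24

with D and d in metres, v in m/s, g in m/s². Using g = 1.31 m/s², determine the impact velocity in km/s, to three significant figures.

Rearranging for v: v = [D / (1.55 · 264^0.81 · 1.31^-0.24)]^(1/0.47).
D = 16800 m.
264^0.81 = 91.52
1.31^-0.24 = 0.9372
Denominator = 1.55 × 91.52 × 0.9372 = 132.9
D / 132.9 = 16800 / 132.9 = 126.4
v = 126.4^(1/0.47) = 126.4^2.1277 = 29641 m/s

v ≈ 29.6 km/s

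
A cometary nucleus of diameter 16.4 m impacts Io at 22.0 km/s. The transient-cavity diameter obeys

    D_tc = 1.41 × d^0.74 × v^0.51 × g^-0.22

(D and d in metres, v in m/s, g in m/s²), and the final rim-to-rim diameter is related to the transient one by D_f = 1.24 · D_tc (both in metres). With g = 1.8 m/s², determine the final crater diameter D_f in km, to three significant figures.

v = 22000 m/s.
d^0.74 = 16.4^0.74 = 7.925
v^0.51 = 22000^0.51 = 163.9
g^-0.22 = 1.8^-0.22 = 0.8787
D_tc = 1.41 × 7.925 × 163.9 × 0.8787 = 1609 m
D_f = 1.24 × 1609 = 1995 m
     = 1.995 km

D_f ≈ 2.00 km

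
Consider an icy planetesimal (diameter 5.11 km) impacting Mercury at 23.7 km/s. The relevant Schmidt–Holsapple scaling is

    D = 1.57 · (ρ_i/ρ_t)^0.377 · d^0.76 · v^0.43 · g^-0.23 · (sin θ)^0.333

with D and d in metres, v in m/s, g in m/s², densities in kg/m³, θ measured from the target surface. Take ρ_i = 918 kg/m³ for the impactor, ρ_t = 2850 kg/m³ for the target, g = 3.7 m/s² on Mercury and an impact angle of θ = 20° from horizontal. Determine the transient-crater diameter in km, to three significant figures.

D ≈ 26.6 km

In SI units: d = 5110 m, v = 23700 m/s.
(ρ_i/ρ_t)^0.377 = (918/2850)^0.377 = 0.6524
d^0.76 = 5110^0.76 = 658.3
v^0.43 = 23700^0.43 = 76.06
g^-0.23 = 3.7^-0.23 = 0.7401
(sin 20°)^0.333 = 0.3420^0.333 = 0.6996
D = 1.57 × 0.6524 × 658.3 × 76.06 × 0.7401 × 0.6996 = 26554 m
   = 26.55 km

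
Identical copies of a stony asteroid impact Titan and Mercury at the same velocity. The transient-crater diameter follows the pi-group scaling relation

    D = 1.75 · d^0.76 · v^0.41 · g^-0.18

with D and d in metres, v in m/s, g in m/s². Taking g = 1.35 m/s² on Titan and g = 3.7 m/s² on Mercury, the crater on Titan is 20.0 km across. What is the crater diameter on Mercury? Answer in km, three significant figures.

All impactor-dependent factors cancel in the ratio, leaving D_Mercury/D_Titan = (g_Mercury/g_Titan)^-0.18.
(3.7/1.35)^-0.18 = 2.741^-0.18 = 0.8340
D_Mercury = 0.8340 × 20.0 km = 16.7 km

D ≈ 16.7 km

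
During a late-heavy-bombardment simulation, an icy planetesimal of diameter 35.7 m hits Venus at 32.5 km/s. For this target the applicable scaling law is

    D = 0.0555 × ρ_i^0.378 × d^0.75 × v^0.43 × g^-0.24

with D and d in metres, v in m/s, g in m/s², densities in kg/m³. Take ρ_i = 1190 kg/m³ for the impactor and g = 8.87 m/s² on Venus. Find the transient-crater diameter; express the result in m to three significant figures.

D ≈ 608 m

In SI units: v = 32500 m/s.
ρ_i^0.378 = 1190^0.378 = 14.54
d^0.75 = 35.7^0.75 = 14.60
v^0.43 = 32500^0.43 = 87.12
g^-0.24 = 8.87^-0.24 = 0.5922
D = 0.0555 × 14.54 × 14.60 × 87.12 × 0.5922 = 607.9 m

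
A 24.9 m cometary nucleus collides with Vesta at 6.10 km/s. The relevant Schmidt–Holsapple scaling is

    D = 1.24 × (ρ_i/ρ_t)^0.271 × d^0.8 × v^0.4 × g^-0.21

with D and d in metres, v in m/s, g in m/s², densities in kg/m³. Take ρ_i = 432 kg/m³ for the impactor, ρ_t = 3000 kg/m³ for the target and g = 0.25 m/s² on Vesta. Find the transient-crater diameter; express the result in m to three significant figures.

D ≈ 420 m

In SI units: v = 6100 m/s.
(ρ_i/ρ_t)^0.271 = (432/3000)^0.271 = 0.5914
d^0.8 = 24.9^0.8 = 13.09
v^0.4 = 6100^0.4 = 32.67
g^-0.21 = 0.25^-0.21 = 1.338
D = 1.24 × 0.5914 × 13.09 × 32.67 × 1.338 = 419.6 m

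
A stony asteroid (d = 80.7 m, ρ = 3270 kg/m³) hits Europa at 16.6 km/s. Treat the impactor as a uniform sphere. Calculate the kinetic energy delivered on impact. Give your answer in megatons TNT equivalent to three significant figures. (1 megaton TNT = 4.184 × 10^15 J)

v = 16600 m/s.
Mass m = (π/6) ρ d³ = (π/6) × 3270 × (80.7)³ = 8.998 × 10^8 kg
E = ½ m v² = 0.5 × 8.998 × 10^8 × (16600)² = 1.240 × 10^17 J
   = 1.240 × 10^17 / 4.184×10^15 = 29.64 Mt

E ≈ 29.6 Mt TNT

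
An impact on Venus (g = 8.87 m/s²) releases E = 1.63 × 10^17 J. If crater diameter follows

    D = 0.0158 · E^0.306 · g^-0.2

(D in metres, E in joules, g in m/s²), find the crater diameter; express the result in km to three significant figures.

D ≈ 1.89 km

E^0.306 = (1.63 × 10^17)^0.306 = 1.849 × 10^5
g^-0.2 = 8.87^-0.2 = 0.6463
D = 0.0158 × 1.849 × 10^5 × 0.6463 = 1888 m
   = 1.888 km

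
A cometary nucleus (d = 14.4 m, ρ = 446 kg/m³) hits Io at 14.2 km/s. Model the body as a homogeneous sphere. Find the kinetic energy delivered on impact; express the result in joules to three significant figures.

E ≈ 7.03 × 10^13 J

v = 14200 m/s.
Mass m = (π/6) ρ d³ = (π/6) × 446 × (14.4)³ = 6.973 × 10^5 kg
E = ½ m v² = 0.5 × 6.973 × 10^5 × (14200)² = 7.030 × 10^13 J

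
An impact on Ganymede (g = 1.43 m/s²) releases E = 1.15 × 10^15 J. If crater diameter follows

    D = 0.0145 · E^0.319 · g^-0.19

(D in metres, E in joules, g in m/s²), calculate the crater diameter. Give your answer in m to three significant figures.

E^0.319 = (1.15 × 10^15)^0.319 = 6.373 × 10^4
g^-0.19 = 1.43^-0.19 = 0.9343
D = 0.0145 × 6.373 × 10^4 × 0.9343 = 863.4 m

D ≈ 863 m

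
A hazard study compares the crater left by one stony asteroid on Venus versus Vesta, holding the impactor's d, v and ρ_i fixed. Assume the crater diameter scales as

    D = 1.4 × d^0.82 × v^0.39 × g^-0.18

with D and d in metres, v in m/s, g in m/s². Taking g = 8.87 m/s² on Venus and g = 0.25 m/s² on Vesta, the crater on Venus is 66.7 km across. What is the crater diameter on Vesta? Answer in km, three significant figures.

D ≈ 127 km

All impactor-dependent factors cancel in the ratio, leaving D_Vesta/D_Venus = (g_Vesta/g_Venus)^-0.18.
(0.25/8.87)^-0.18 = 0.02818^-0.18 = 1.901
D_Vesta = 1.901 × 66.7 km = 127 km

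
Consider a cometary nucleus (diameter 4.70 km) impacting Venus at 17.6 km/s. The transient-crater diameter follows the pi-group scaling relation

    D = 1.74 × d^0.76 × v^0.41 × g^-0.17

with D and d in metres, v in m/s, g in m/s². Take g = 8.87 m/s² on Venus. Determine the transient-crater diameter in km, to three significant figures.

In SI units: d = 4700 m, v = 17600 m/s.
d^0.76 = 4700^0.76 = 617.7
v^0.41 = 17600^0.41 = 55.04
g^-0.17 = 8.87^-0.17 = 0.6900
D = 1.74 × 617.7 × 55.04 × 0.6900 = 40818 m
   = 40.82 km

D ≈ 40.8 km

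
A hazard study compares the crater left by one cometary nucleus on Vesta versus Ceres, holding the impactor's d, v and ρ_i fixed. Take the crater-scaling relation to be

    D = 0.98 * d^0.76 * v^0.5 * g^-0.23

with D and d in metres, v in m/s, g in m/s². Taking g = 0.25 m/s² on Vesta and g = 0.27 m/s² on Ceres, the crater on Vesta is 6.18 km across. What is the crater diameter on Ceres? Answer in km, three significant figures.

D ≈ 6.07 km

All impactor-dependent factors cancel in the ratio, leaving D_Ceres/D_Vesta = (g_Ceres/g_Vesta)^-0.23.
(0.27/0.25)^-0.23 = 1.080^-0.23 = 0.9825
D_Ceres = 0.9825 × 6.18 km = 6.07 km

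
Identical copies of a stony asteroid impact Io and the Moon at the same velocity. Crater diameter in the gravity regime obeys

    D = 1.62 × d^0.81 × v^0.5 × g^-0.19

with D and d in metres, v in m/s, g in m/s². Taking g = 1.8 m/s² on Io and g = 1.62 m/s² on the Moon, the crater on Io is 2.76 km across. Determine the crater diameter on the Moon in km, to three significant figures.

D ≈ 2.82 km

All impactor-dependent factors cancel in the ratio, leaving D_Moon/D_Io = (g_Moon/g_Io)^-0.19.
(1.62/1.8)^-0.19 = 0.9000^-0.19 = 1.020
D_Moon = 1.020 × 2.76 km = 2.82 km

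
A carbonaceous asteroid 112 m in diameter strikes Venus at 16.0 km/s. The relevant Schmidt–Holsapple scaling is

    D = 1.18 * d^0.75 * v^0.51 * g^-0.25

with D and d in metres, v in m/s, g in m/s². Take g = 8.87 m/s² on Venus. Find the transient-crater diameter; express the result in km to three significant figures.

D ≈ 3.28 km

In SI units: v = 16000 m/s.
d^0.75 = 112^0.75 = 34.43
v^0.51 = 16000^0.51 = 139.3
g^-0.25 = 8.87^-0.25 = 0.5795
D = 1.18 × 34.43 × 139.3 × 0.5795 = 3280 m
   = 3.280 km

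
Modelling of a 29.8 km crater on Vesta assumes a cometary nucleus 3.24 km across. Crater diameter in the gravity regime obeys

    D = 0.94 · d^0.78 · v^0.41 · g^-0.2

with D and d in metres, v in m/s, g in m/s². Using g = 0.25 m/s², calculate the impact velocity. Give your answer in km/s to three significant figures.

Rearranging for v: v = [D / (0.94 · 3240^0.78 · 0.25^-0.2)]^(1/0.41).
D = 29800 m.
3240^0.78 = 547.3
0.25^-0.2 = 1.320
Denominator = 0.94 × 547.3 × 1.320 = 679.1
D / 679.1 = 29800 / 679.1 = 43.88
v = 43.88^(1/0.41) = 43.88^2.439 = 10127 m/s

v ≈ 10.1 km/s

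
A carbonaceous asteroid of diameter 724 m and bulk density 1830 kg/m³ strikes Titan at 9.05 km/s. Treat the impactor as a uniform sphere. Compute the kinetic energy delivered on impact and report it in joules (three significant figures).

E ≈ 1.49 × 10^19 J

v = 9050 m/s.
Mass m = (π/6) ρ d³ = (π/6) × 1830 × (724)³ = 3.636 × 10^11 kg
E = ½ m v² = 0.5 × 3.636 × 10^11 × (9050)² = 1.489 × 10^19 J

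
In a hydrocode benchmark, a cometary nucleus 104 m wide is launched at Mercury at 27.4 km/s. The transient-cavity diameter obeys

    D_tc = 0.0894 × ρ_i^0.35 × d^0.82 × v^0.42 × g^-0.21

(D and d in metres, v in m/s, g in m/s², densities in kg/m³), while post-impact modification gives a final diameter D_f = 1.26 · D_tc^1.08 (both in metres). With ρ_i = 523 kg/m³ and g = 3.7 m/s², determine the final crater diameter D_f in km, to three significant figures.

D_f ≈ 4.63 km

v = 27400 m/s.
ρ_i^0.35 = 523^0.35 = 8.943
d^0.82 = 104^0.82 = 45.08
v^0.42 = 27400^0.42 = 73.09
g^-0.21 = 3.7^-0.21 = 0.7598
D_tc = 0.0894 × 8.943 × 45.08 × 73.09 × 0.7598 = 2002 m
D_f = 1.26 × (2002)^1.08 = 4634 m
     = 4.634 km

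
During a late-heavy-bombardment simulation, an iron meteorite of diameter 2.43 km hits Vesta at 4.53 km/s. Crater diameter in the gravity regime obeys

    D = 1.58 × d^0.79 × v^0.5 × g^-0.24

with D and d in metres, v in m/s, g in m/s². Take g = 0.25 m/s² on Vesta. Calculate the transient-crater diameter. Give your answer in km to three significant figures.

In SI units: d = 2430 m, v = 4530 m/s.
d^0.79 = 2430^0.79 = 472.7
v^0.5 = 4530^0.5 = 67.31
g^-0.24 = 0.25^-0.24 = 1.395
D = 1.58 × 472.7 × 67.31 × 1.395 = 70129 m
   = 70.13 km

D ≈ 70.1 km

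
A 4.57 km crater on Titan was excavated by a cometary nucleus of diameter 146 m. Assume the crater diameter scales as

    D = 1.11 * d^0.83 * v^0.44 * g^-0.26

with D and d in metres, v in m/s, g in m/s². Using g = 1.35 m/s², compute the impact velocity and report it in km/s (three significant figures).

v ≈ 16.2 km/s

Rearranging for v: v = [D / (1.11 · 146^0.83 · 1.35^-0.26)]^(1/0.44).
D = 4570 m.
146^0.83 = 62.58
1.35^-0.26 = 0.9249
Denominator = 1.11 × 62.58 × 0.9249 = 64.25
D / 64.25 = 4570 / 64.25 = 71.13
v = 71.13^(1/0.44) = 71.13^2.2727 = 16187 m/s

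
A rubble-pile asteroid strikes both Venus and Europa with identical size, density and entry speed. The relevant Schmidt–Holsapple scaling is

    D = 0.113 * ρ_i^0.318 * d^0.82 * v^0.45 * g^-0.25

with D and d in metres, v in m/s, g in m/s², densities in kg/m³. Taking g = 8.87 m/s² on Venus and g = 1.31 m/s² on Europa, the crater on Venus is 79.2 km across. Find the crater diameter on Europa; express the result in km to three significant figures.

D ≈ 128 km

All impactor-dependent factors cancel in the ratio, leaving D_Europa/D_Venus = (g_Europa/g_Venus)^-0.25.
(1.31/8.87)^-0.25 = 0.1477^-0.25 = 1.613
D_Europa = 1.613 × 79.2 km = 128 km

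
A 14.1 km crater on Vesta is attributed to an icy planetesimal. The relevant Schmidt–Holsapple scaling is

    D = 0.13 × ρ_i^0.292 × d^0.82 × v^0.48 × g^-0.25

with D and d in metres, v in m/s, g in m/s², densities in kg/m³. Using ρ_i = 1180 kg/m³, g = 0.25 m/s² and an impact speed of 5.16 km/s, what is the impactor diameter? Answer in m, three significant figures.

Rearranging for d: d = [D / (0.13 · 1180^0.292 · 5160^0.48 · 0.25^-0.25)]^(1/0.82).
D = 14100 m.
1180^0.292 = 7.888
5160^0.48 = 60.54
0.25^-0.25 = 1.414
Denominator = 0.13 × 7.888 × 60.54 × 1.414 = 87.78
D / 87.78 = 14100 / 87.78 = 160.6
d = 160.6^(1/0.82) = 160.6^1.2195 = 489.7 m

d ≈ 490 m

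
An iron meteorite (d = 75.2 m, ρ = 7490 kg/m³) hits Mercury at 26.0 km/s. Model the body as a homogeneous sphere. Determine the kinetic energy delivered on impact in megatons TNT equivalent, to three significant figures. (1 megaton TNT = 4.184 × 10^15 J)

E ≈ 135 Mt TNT

v = 26000 m/s.
Mass m = (π/6) ρ d³ = (π/6) × 7490 × (75.2)³ = 1.668 × 10^9 kg
E = ½ m v² = 0.5 × 1.668 × 10^9 × (26000)² = 5.638 × 10^17 J
   = 5.638 × 10^17 / 4.184×10^15 = 134.8 Mt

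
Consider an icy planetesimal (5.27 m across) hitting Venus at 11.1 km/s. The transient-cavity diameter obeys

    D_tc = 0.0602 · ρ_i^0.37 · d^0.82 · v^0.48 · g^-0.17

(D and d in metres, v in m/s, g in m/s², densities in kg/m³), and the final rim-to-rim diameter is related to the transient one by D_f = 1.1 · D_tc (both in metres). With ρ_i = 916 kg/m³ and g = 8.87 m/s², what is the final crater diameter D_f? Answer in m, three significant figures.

v = 11100 m/s.
ρ_i^0.37 = 916^0.37 = 12.47
d^0.82 = 5.27^0.82 = 3.907
v^0.48 = 11100^0.48 = 87.45
g^-0.17 = 8.87^-0.17 = 0.6900
D_tc = 0.0602 × 12.47 × 3.907 × 87.45 × 0.6900 = 177.0 m
D_f = 1.1 × 177.0 = 194.7 m

D_f ≈ 195 m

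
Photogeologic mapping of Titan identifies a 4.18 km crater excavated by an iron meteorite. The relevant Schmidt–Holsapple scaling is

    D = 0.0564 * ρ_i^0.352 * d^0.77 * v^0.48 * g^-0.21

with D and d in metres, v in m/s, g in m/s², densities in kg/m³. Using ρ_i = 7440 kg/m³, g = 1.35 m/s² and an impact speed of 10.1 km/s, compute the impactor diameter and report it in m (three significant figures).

d ≈ 124 m

Rearranging for d: d = [D / (0.0564 · 7440^0.352 · 10100^0.48 · 1.35^-0.21)]^(1/0.77).
D = 4180 m.
7440^0.352 = 23.06
10100^0.48 = 83.57
1.35^-0.21 = 0.9389
Denominator = 0.0564 × 23.06 × 83.57 × 0.9389 = 102.0
D / 102.0 = 4180 / 102.0 = 40.98
d = 40.98^(1/0.77) = 40.98^1.2987 = 124.2 m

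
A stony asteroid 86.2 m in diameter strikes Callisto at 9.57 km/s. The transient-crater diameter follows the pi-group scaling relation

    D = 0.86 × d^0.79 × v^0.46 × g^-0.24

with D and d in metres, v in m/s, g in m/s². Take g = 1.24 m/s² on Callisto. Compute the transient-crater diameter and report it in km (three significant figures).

In SI units: v = 9570 m/s.
d^0.79 = 86.2^0.79 = 33.81
v^0.46 = 9570^0.46 = 67.80
g^-0.24 = 1.24^-0.24 = 0.9497
D = 0.86 × 33.81 × 67.80 × 0.9497 = 1872 m
   = 1.872 km

D ≈ 1.87 km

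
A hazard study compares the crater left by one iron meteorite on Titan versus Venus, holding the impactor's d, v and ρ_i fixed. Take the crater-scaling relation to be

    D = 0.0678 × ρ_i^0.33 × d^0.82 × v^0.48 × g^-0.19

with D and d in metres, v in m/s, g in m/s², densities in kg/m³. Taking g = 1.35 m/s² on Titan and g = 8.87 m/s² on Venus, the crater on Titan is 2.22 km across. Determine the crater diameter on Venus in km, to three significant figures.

All impactor-dependent factors cancel in the ratio, leaving D_Venus/D_Titan = (g_Venus/g_Titan)^-0.19.
(8.87/1.35)^-0.19 = 6.570^-0.19 = 0.6993
D_Venus = 0.6993 × 2.22 km = 1.55 km

D ≈ 1.55 km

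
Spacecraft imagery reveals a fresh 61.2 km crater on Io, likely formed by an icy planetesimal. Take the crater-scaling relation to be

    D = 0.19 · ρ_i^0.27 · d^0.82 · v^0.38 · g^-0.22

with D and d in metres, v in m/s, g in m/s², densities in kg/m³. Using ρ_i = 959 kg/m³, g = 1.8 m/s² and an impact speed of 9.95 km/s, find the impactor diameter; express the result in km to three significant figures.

d ≈ 8.93 km

Rearranging for d: d = [D / (0.19 · 959^0.27 · 9950^0.38 · 1.8^-0.22)]^(1/0.82).
D = 61200 m.
959^0.27 = 6.384
9950^0.38 = 33.05
1.8^-0.22 = 0.8787
Denominator = 0.19 × 6.384 × 33.05 × 0.8787 = 35.23
D / 35.23 = 61200 / 35.23 = 1737
d = 1737^(1/0.82) = 1737^1.2195 = 8932 m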